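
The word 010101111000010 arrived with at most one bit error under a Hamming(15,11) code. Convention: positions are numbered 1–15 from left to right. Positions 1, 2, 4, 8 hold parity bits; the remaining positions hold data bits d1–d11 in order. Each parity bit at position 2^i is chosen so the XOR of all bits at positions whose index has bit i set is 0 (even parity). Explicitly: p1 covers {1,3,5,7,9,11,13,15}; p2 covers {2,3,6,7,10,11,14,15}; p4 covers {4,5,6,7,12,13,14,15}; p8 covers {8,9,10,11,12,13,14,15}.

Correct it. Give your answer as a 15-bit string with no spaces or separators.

s1 (pos 1,3,5,7,9,11,13,15): 0⊕0⊕0⊕1⊕1⊕0⊕0⊕0 = 0
s2 (pos 2,3,6,7,10,11,14,15): 1⊕0⊕1⊕1⊕0⊕0⊕1⊕0 = 0
s4 (pos 4,5,6,7,12,13,14,15): 1⊕0⊕1⊕1⊕0⊕0⊕1⊕0 = 0
s8 (pos 8,9,10,11,12,13,14,15): 1⊕1⊕0⊕0⊕0⊕0⊕1⊕0 = 1
Syndrome s8…s1 = 1000 → error at position 8.
Flip position 8: 010101111000010 → 010101101000010

010101101000010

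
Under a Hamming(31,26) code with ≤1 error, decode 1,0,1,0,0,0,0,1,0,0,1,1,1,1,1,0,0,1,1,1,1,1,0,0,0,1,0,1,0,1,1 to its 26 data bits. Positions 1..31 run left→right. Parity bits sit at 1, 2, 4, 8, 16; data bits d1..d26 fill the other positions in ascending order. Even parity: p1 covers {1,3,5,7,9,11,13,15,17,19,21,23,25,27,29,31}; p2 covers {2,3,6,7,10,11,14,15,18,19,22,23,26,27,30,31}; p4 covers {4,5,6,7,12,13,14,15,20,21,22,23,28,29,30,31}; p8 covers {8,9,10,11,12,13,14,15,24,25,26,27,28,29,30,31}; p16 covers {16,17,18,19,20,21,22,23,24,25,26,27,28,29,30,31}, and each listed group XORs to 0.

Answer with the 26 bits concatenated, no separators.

s1 (pos 1,3,5,7,9,11,13,15,17,19,21,23,25,27,29,31): 1⊕1⊕0⊕0⊕0⊕1⊕1⊕1⊕0⊕1⊕1⊕0⊕0⊕0⊕0⊕1 = 0
s2 (pos 2,3,6,7,10,11,14,15,18,19,22,23,26,27,30,31): 0⊕1⊕0⊕0⊕0⊕1⊕1⊕1⊕1⊕1⊕1⊕0⊕1⊕0⊕1⊕1 = 0
s4 (pos 4,5,6,7,12,13,14,15,20,21,22,23,28,29,30,31): 0⊕0⊕0⊕0⊕1⊕1⊕1⊕1⊕1⊕1⊕1⊕0⊕1⊕0⊕1⊕1 = 0
s8 (pos 8,9,10,11,12,13,14,15,24,25,26,27,28,29,30,31): 1⊕0⊕0⊕1⊕1⊕1⊕1⊕1⊕0⊕0⊕1⊕0⊕1⊕0⊕1⊕1 = 0
s16 (pos 16,17,18,19,20,21,22,23,24,25,26,27,28,29,30,31): 0⊕0⊕1⊕1⊕1⊕1⊕1⊕0⊕0⊕0⊕1⊕0⊕1⊕0⊕1⊕1 = 1
Syndrome s16…s1 = 10000 → error at position 16.
Flip position 16: 1010000100111110011111000101011 → 1010000100111111011111000101011
Read data bits from positions 3,5,6,7,9,10,11,12,13,14,15,17,18,19,20,21,22,23,24,25,26,27,28,29,30,31: 10000011111011111000101011

10000011111011111000101011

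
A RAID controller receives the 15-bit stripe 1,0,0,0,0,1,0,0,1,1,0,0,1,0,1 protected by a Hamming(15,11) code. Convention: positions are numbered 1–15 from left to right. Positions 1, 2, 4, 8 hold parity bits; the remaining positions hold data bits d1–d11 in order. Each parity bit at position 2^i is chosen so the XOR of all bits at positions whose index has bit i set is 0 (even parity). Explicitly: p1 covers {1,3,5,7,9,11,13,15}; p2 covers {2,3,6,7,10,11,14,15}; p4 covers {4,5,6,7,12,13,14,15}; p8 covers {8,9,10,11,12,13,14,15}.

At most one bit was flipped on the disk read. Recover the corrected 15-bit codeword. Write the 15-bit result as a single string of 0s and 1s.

s1 (pos 1,3,5,7,9,11,13,15): 1⊕0⊕0⊕0⊕1⊕0⊕1⊕1 = 0
s2 (pos 2,3,6,7,10,11,14,15): 0⊕0⊕1⊕0⊕1⊕0⊕0⊕1 = 1
s4 (pos 4,5,6,7,12,13,14,15): 0⊕0⊕1⊕0⊕0⊕1⊕0⊕1 = 1
s8 (pos 8,9,10,11,12,13,14,15): 0⊕1⊕1⊕0⊕0⊕1⊕0⊕1 = 0
Syndrome s8…s1 = 0110 → error at position 6.
Flip position 6: 100001001100101 → 100000001100101

100000001100101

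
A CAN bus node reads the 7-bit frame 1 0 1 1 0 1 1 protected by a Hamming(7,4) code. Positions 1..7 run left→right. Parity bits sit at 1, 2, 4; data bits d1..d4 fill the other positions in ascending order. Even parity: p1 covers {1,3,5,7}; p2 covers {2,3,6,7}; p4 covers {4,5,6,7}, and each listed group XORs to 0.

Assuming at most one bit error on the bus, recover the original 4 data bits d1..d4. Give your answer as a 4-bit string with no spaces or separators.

1010

s1 (pos 1,3,5,7): 1⊕1⊕0⊕1 = 1
s2 (pos 2,3,6,7): 0⊕1⊕1⊕1 = 1
s4 (pos 4,5,6,7): 1⊕0⊕1⊕1 = 1
Syndrome s4…s1 = 111 → error at position 7.
Flip position 7: 1011011 → 1011010
Read data bits from positions 3,5,6,7: 1010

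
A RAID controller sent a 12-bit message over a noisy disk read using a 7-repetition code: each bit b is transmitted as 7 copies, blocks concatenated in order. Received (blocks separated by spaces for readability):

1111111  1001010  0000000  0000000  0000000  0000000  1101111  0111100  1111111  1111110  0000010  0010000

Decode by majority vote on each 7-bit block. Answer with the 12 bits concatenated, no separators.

Block 1 (1111111): 7 ones → 1
Block 2 (1001010): 3 ones → 0
Block 3 (0000000): 0 ones → 0
Block 4 (0000000): 0 ones → 0
Block 5 (0000000): 0 ones → 0
Block 6 (0000000): 0 ones → 0
Block 7 (1101111): 6 ones → 1
Block 8 (0111100): 4 ones → 1
Block 9 (1111111): 7 ones → 1
Block 10 (1111110): 6 ones → 1
Block 11 (0000010): 1 one → 0
Block 12 (0010000): 1 one → 0

100000111100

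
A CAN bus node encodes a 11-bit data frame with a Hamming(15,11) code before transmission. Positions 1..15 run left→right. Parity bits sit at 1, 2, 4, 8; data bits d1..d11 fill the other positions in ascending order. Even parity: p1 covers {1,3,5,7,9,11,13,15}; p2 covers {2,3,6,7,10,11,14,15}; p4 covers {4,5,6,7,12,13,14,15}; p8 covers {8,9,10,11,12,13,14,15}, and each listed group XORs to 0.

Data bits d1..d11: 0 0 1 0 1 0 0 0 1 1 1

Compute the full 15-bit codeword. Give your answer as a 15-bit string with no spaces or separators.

110001001000111

Place data at non-parity positions: p1 p2 0 p4 0 1 0 p8 1 0 0 0 1 1 1
p1 (pos 1,3,5,7,9,11,13,15): XOR of data positions = 0⊕0⊕0⊕1⊕0⊕1⊕1 = 1
p2 (pos 2,3,6,7,10,11,14,15): XOR of data positions = 0⊕1⊕0⊕0⊕0⊕1⊕1 = 1
p4 (pos 4,5,6,7,12,13,14,15): XOR of data positions = 0⊕1⊕0⊕0⊕1⊕1⊕1 = 0
p8 (pos 8,9,10,11,12,13,14,15): XOR of data positions = 1⊕0⊕0⊕0⊕1⊕1⊕1 = 0
Codeword: 110001001000111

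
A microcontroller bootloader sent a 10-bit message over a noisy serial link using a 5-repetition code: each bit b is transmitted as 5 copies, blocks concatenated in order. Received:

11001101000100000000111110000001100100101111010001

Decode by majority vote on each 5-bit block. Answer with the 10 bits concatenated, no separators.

Block 1 (11001): 3 ones → 1
Block 2 (10100): 2 ones → 0
Block 3 (01000): 1 one → 0
Block 4 (00000): 0 ones → 0
Block 5 (11111): 5 ones → 1
Block 6 (00000): 0 ones → 0
Block 7 (01100): 2 ones → 0
Block 8 (10010): 2 ones → 0
Block 9 (11110): 4 ones → 1
Block 10 (10001): 2 ones → 0

1000100010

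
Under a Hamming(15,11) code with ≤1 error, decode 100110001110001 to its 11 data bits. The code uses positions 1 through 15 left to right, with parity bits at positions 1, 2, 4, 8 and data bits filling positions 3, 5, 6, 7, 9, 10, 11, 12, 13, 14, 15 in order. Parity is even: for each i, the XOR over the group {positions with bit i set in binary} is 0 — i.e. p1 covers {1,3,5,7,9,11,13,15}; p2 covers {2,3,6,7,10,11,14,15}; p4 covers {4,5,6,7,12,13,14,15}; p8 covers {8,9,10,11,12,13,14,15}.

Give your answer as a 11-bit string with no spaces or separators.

01011110001

s1 (pos 1,3,5,7,9,11,13,15): 1⊕0⊕1⊕0⊕1⊕1⊕0⊕1 = 1
s2 (pos 2,3,6,7,10,11,14,15): 0⊕0⊕0⊕0⊕1⊕1⊕0⊕1 = 1
s4 (pos 4,5,6,7,12,13,14,15): 1⊕1⊕0⊕0⊕0⊕0⊕0⊕1 = 1
s8 (pos 8,9,10,11,12,13,14,15): 0⊕1⊕1⊕1⊕0⊕0⊕0⊕1 = 0
Syndrome s8…s1 = 0111 → error at position 7.
Flip position 7: 100110001110001 → 100110101110001
Read data bits from positions 3,5,6,7,9,10,11,12,13,14,15: 01011110001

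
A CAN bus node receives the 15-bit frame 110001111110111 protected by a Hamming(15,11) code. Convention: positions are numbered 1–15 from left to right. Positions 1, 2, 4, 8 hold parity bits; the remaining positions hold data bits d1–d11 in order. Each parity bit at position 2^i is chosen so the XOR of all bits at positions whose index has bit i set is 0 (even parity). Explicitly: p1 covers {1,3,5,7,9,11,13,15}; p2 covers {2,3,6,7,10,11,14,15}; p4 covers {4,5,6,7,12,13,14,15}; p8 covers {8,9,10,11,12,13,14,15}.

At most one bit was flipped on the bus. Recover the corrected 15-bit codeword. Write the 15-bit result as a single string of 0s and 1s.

110001111110101

s1 (pos 1,3,5,7,9,11,13,15): 1⊕0⊕0⊕1⊕1⊕1⊕1⊕1 = 0
s2 (pos 2,3,6,7,10,11,14,15): 1⊕0⊕1⊕1⊕1⊕1⊕1⊕1 = 1
s4 (pos 4,5,6,7,12,13,14,15): 0⊕0⊕1⊕1⊕0⊕1⊕1⊕1 = 1
s8 (pos 8,9,10,11,12,13,14,15): 1⊕1⊕1⊕1⊕0⊕1⊕1⊕1 = 1
Syndrome s8…s1 = 1110 → error at position 14.
Flip position 14: 110001111110111 → 110001111110101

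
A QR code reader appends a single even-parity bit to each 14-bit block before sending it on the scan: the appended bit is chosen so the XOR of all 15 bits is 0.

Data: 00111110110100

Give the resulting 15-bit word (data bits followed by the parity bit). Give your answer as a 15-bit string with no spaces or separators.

001111101101000

XOR of the 14 data bits: 0⊕0⊕1⊕1⊕1⊕1⊕1⊕0⊕1⊕1⊕0⊕1⊕0⊕0 = 0
Parity bit = 0 (so all 15 bits XOR to 0).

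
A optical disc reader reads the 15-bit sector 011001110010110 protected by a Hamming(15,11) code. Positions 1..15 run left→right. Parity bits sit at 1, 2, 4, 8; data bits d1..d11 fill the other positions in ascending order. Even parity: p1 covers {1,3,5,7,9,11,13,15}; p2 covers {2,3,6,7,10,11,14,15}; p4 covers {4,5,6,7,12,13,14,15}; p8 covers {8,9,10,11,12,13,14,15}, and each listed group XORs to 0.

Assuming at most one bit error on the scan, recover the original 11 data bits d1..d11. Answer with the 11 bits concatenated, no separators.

10110010110

s1 (pos 1,3,5,7,9,11,13,15): 0⊕1⊕0⊕1⊕0⊕1⊕1⊕0 = 0
s2 (pos 2,3,6,7,10,11,14,15): 1⊕1⊕1⊕1⊕0⊕1⊕1⊕0 = 0
s4 (pos 4,5,6,7,12,13,14,15): 0⊕0⊕1⊕1⊕0⊕1⊕1⊕0 = 0
s8 (pos 8,9,10,11,12,13,14,15): 1⊕0⊕0⊕1⊕0⊕1⊕1⊕0 = 0
Syndrome s8…s1 = 0000 → no error.
Read data bits from positions 3,5,6,7,9,10,11,12,13,14,15: 10110010110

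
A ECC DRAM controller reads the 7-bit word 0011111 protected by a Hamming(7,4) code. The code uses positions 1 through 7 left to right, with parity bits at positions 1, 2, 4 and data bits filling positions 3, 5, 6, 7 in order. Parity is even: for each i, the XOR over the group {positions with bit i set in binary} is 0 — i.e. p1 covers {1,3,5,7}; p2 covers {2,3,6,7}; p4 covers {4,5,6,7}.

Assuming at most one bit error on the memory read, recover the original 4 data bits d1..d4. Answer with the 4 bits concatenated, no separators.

s1 (pos 1,3,5,7): 0⊕1⊕1⊕1 = 1
s2 (pos 2,3,6,7): 0⊕1⊕1⊕1 = 1
s4 (pos 4,5,6,7): 1⊕1⊕1⊕1 = 0
Syndrome s4…s1 = 011 → error at position 3.
Flip position 3: 0011111 → 0001111
Read data bits from positions 3,5,6,7: 0111

0111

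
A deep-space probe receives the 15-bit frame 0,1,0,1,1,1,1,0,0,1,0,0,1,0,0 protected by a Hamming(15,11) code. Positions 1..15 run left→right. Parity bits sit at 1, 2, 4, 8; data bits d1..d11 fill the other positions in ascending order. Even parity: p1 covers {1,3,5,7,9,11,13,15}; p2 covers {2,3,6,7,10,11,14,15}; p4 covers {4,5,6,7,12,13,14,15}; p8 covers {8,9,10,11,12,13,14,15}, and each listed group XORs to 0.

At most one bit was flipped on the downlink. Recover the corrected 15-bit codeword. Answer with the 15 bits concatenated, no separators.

s1 (pos 1,3,5,7,9,11,13,15): 0⊕0⊕1⊕1⊕0⊕0⊕1⊕0 = 1
s2 (pos 2,3,6,7,10,11,14,15): 1⊕0⊕1⊕1⊕1⊕0⊕0⊕0 = 0
s4 (pos 4,5,6,7,12,13,14,15): 1⊕1⊕1⊕1⊕0⊕1⊕0⊕0 = 1
s8 (pos 8,9,10,11,12,13,14,15): 0⊕0⊕1⊕0⊕0⊕1⊕0⊕0 = 0
Syndrome s8…s1 = 0101 → error at position 5.
Flip position 5: 010111100100100 → 010101100100100

010101100100100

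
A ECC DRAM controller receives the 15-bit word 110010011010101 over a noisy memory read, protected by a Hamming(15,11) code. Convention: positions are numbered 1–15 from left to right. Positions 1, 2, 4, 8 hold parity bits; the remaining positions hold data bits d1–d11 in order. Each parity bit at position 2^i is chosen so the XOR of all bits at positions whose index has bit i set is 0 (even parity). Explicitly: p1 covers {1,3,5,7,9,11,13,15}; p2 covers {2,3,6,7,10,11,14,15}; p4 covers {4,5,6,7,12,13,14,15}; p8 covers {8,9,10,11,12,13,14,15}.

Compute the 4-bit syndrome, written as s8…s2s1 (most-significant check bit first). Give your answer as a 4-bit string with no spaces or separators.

1110

s1 (pos 1,3,5,7,9,11,13,15): 1⊕0⊕1⊕0⊕1⊕1⊕1⊕1 = 0
s2 (pos 2,3,6,7,10,11,14,15): 1⊕0⊕0⊕0⊕0⊕1⊕0⊕1 = 1
s4 (pos 4,5,6,7,12,13,14,15): 0⊕1⊕0⊕0⊕0⊕1⊕0⊕1 = 1
s8 (pos 8,9,10,11,12,13,14,15): 1⊕1⊕0⊕1⊕0⊕1⊕0⊕1 = 1
Syndrome s8…s1 = 1110 → error at position 14.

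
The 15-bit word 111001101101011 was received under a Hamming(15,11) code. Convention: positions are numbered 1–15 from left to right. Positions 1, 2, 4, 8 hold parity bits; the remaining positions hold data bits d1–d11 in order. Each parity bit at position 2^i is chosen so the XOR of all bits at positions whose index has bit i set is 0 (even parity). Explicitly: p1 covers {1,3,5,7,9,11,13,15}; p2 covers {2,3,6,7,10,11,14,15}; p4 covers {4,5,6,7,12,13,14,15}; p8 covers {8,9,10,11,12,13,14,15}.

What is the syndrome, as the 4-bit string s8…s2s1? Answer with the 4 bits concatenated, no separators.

s1 (pos 1,3,5,7,9,11,13,15): 1⊕1⊕0⊕1⊕1⊕0⊕0⊕1 = 1
s2 (pos 2,3,6,7,10,11,14,15): 1⊕1⊕1⊕1⊕1⊕0⊕1⊕1 = 1
s4 (pos 4,5,6,7,12,13,14,15): 0⊕0⊕1⊕1⊕1⊕0⊕1⊕1 = 1
s8 (pos 8,9,10,11,12,13,14,15): 0⊕1⊕1⊕0⊕1⊕0⊕1⊕1 = 1
Syndrome s8…s1 = 1111 → error at position 15.

1111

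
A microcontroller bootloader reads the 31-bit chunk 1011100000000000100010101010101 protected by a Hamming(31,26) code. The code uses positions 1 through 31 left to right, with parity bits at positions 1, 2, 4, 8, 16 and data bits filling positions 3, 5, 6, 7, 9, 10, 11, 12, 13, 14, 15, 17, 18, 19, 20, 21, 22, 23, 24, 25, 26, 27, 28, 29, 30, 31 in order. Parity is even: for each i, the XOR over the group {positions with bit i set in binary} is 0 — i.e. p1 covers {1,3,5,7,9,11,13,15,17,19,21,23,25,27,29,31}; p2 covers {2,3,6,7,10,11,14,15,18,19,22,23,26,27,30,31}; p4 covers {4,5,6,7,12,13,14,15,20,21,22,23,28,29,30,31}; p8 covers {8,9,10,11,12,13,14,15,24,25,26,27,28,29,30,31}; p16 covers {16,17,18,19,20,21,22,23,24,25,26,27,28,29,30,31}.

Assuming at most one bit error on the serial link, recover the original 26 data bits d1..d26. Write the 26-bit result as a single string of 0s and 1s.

11000000000100010101010101

s1 (pos 1,3,5,7,9,11,13,15,17,19,21,23,25,27,29,31): 1⊕1⊕1⊕0⊕0⊕0⊕0⊕0⊕1⊕0⊕1⊕1⊕1⊕1⊕1⊕1 = 0
s2 (pos 2,3,6,7,10,11,14,15,18,19,22,23,26,27,30,31): 0⊕1⊕0⊕0⊕0⊕0⊕0⊕0⊕0⊕0⊕0⊕1⊕0⊕1⊕0⊕1 = 0
s4 (pos 4,5,6,7,12,13,14,15,20,21,22,23,28,29,30,31): 1⊕1⊕0⊕0⊕0⊕0⊕0⊕0⊕0⊕1⊕0⊕1⊕0⊕1⊕0⊕1 = 0
s8 (pos 8,9,10,11,12,13,14,15,24,25,26,27,28,29,30,31): 0⊕0⊕0⊕0⊕0⊕0⊕0⊕0⊕0⊕1⊕0⊕1⊕0⊕1⊕0⊕1 = 0
s16 (pos 16,17,18,19,20,21,22,23,24,25,26,27,28,29,30,31): 0⊕1⊕0⊕0⊕0⊕1⊕0⊕1⊕0⊕1⊕0⊕1⊕0⊕1⊕0⊕1 = 1
Syndrome s16…s1 = 10000 → error at position 16.
Flip position 16: 1011100000000000100010101010101 → 1011100000000001100010101010101
Read data bits from positions 3,5,6,7,9,10,11,12,13,14,15,17,18,19,20,21,22,23,24,25,26,27,28,29,30,31: 11000000000100010101010101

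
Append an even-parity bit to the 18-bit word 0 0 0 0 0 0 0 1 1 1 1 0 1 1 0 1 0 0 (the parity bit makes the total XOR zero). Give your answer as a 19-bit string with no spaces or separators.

XOR of the 18 data bits: 0⊕0⊕0⊕0⊕0⊕0⊕0⊕1⊕1⊕1⊕1⊕0⊕1⊕1⊕0⊕1⊕0⊕0 = 1
Parity bit = 1 (so all 19 bits XOR to 0).

0000000111101101001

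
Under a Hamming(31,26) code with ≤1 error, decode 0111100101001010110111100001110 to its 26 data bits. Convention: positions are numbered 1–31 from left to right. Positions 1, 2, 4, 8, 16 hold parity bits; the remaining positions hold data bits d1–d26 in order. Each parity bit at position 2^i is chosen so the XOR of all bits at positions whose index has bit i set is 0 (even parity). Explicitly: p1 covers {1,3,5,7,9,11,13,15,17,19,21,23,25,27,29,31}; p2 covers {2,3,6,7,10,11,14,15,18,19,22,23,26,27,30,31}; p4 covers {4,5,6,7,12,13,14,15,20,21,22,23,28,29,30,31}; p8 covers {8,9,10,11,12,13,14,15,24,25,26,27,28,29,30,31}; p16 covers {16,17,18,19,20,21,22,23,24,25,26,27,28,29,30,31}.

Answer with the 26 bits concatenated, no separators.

s1 (pos 1,3,5,7,9,11,13,15,17,19,21,23,25,27,29,31): 0⊕1⊕1⊕0⊕0⊕0⊕1⊕1⊕1⊕0⊕1⊕1⊕0⊕0⊕1⊕0 = 0
s2 (pos 2,3,6,7,10,11,14,15,18,19,22,23,26,27,30,31): 1⊕1⊕0⊕0⊕1⊕0⊕0⊕1⊕1⊕0⊕1⊕1⊕0⊕0⊕1⊕0 = 0
s4 (pos 4,5,6,7,12,13,14,15,20,21,22,23,28,29,30,31): 1⊕1⊕0⊕0⊕0⊕1⊕0⊕1⊕1⊕1⊕1⊕1⊕1⊕1⊕1⊕0 = 1
s8 (pos 8,9,10,11,12,13,14,15,24,25,26,27,28,29,30,31): 1⊕0⊕1⊕0⊕0⊕1⊕0⊕1⊕0⊕0⊕0⊕0⊕1⊕1⊕1⊕0 = 1
s16 (pos 16,17,18,19,20,21,22,23,24,25,26,27,28,29,30,31): 0⊕1⊕1⊕0⊕1⊕1⊕1⊕1⊕0⊕0⊕0⊕0⊕1⊕1⊕1⊕0 = 1
Syndrome s16…s1 = 11100 → error at position 28.
Flip position 28: 0111100101001010110111100001110 → 0111100101001010110111100000110
Read data bits from positions 3,5,6,7,9,10,11,12,13,14,15,17,18,19,20,21,22,23,24,25,26,27,28,29,30,31: 11000100101110111100000110

11000100101110111100000110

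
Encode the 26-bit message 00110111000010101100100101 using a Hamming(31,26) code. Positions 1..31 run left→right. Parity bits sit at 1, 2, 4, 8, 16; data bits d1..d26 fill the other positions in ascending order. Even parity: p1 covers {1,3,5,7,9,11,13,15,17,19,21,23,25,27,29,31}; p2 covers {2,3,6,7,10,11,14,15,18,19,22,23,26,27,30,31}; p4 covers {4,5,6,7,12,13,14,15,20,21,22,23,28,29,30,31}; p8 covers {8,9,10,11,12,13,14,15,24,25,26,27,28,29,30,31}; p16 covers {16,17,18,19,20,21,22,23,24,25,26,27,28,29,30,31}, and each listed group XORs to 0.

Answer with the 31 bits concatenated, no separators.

Place data at non-parity positions: p1 p2 0 p4 0 1 1 p8 0 1 1 1 0 0 0 p16 0 1 0 1 0 1 1 0 0 1 0 0 1 0 1
p1 (pos 1,3,5,7,9,11,13,15,17,19,21,23,25,27,29,31): XOR of data positions = 0⊕0⊕1⊕0⊕1⊕0⊕0⊕0⊕0⊕0⊕1⊕0⊕0⊕1⊕1 = 1
p2 (pos 2,3,6,7,10,11,14,15,18,19,22,23,26,27,30,31): XOR of data positions = 0⊕1⊕1⊕1⊕1⊕0⊕0⊕1⊕0⊕1⊕1⊕1⊕0⊕0⊕1 = 1
p4 (pos 4,5,6,7,12,13,14,15,20,21,22,23,28,29,30,31): XOR of data positions = 0⊕1⊕1⊕1⊕0⊕0⊕0⊕1⊕0⊕1⊕1⊕0⊕1⊕0⊕1 = 0
p8 (pos 8,9,10,11,12,13,14,15,24,25,26,27,28,29,30,31): XOR of data positions = 0⊕1⊕1⊕1⊕0⊕0⊕0⊕0⊕0⊕1⊕0⊕0⊕1⊕0⊕1 = 0
p16 (pos 16,17,18,19,20,21,22,23,24,25,26,27,28,29,30,31): XOR of data positions = 0⊕1⊕0⊕1⊕0⊕1⊕1⊕0⊕0⊕1⊕0⊕0⊕1⊕0⊕1 = 1
Codeword: 1100011001110001010101100100101

1100011001110001010101100100101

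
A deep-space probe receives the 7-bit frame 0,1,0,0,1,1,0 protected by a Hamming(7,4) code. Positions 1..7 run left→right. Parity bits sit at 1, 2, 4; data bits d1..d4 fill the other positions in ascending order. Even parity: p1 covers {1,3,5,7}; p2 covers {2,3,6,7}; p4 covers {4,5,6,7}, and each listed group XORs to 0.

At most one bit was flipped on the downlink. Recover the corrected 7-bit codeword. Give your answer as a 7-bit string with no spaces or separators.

s1 (pos 1,3,5,7): 0⊕0⊕1⊕0 = 1
s2 (pos 2,3,6,7): 1⊕0⊕1⊕0 = 0
s4 (pos 4,5,6,7): 0⊕1⊕1⊕0 = 0
Syndrome s4…s1 = 001 → error at position 1.
Flip position 1: 0100110 → 1100110

1100110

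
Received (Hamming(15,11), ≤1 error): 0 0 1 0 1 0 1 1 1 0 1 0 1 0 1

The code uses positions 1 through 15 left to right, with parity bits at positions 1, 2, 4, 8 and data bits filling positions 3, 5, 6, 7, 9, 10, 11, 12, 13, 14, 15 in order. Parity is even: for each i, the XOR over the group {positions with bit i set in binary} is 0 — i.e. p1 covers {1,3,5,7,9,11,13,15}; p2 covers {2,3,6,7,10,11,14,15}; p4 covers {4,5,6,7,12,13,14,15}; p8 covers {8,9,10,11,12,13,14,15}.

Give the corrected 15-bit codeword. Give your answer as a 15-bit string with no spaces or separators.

s1 (pos 1,3,5,7,9,11,13,15): 0⊕1⊕1⊕1⊕1⊕1⊕1⊕1 = 1
s2 (pos 2,3,6,7,10,11,14,15): 0⊕1⊕0⊕1⊕0⊕1⊕0⊕1 = 0
s4 (pos 4,5,6,7,12,13,14,15): 0⊕1⊕0⊕1⊕0⊕1⊕0⊕1 = 0
s8 (pos 8,9,10,11,12,13,14,15): 1⊕1⊕0⊕1⊕0⊕1⊕0⊕1 = 1
Syndrome s8…s1 = 1001 → error at position 9.
Flip position 9: 001010111010101 → 001010110010101

001010110010101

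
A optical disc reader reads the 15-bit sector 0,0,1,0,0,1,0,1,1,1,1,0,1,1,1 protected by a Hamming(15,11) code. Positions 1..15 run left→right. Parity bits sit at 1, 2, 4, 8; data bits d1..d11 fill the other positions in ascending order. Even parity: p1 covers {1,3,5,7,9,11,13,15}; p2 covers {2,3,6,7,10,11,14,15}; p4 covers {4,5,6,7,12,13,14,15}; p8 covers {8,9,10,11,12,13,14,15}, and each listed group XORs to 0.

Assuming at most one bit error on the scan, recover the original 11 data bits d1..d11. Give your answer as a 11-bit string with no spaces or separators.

10100110111

s1 (pos 1,3,5,7,9,11,13,15): 0⊕1⊕0⊕0⊕1⊕1⊕1⊕1 = 1
s2 (pos 2,3,6,7,10,11,14,15): 0⊕1⊕1⊕0⊕1⊕1⊕1⊕1 = 0
s4 (pos 4,5,6,7,12,13,14,15): 0⊕0⊕1⊕0⊕0⊕1⊕1⊕1 = 0
s8 (pos 8,9,10,11,12,13,14,15): 1⊕1⊕1⊕1⊕0⊕1⊕1⊕1 = 1
Syndrome s8…s1 = 1001 → error at position 9.
Flip position 9: 001001011110111 → 001001010110111
Read data bits from positions 3,5,6,7,9,10,11,12,13,14,15: 10100110111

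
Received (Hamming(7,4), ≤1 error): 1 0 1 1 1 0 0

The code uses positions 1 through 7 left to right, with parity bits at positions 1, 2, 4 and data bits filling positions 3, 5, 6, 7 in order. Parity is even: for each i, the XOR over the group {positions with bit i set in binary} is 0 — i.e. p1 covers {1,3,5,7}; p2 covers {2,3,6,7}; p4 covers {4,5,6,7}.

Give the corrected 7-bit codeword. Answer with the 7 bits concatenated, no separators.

s1 (pos 1,3,5,7): 1⊕1⊕1⊕0 = 1
s2 (pos 2,3,6,7): 0⊕1⊕0⊕0 = 1
s4 (pos 4,5,6,7): 1⊕1⊕0⊕0 = 0
Syndrome s4…s1 = 011 → error at position 3.
Flip position 3: 1011100 → 1001100

1001100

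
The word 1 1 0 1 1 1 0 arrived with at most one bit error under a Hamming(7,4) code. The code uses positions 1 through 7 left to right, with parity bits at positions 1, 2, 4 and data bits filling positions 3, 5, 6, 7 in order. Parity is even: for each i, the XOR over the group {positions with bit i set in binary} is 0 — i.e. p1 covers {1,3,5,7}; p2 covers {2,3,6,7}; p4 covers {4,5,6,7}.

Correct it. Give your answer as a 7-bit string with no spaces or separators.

1100110

s1 (pos 1,3,5,7): 1⊕0⊕1⊕0 = 0
s2 (pos 2,3,6,7): 1⊕0⊕1⊕0 = 0
s4 (pos 4,5,6,7): 1⊕1⊕1⊕0 = 1
Syndrome s4…s1 = 100 → error at position 4.
Flip position 4: 1101110 → 1100110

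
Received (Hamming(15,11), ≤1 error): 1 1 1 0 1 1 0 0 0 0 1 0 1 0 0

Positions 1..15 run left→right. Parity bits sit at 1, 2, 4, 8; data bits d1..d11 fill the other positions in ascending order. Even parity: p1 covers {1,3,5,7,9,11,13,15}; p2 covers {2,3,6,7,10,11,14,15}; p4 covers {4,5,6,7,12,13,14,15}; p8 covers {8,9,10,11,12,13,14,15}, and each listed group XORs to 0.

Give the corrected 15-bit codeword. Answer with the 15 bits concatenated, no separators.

s1 (pos 1,3,5,7,9,11,13,15): 1⊕1⊕1⊕0⊕0⊕1⊕1⊕0 = 1
s2 (pos 2,3,6,7,10,11,14,15): 1⊕1⊕1⊕0⊕0⊕1⊕0⊕0 = 0
s4 (pos 4,5,6,7,12,13,14,15): 0⊕1⊕1⊕0⊕0⊕1⊕0⊕0 = 1
s8 (pos 8,9,10,11,12,13,14,15): 0⊕0⊕0⊕1⊕0⊕1⊕0⊕0 = 0
Syndrome s8…s1 = 0101 → error at position 5.
Flip position 5: 111011000010100 → 111001000010100

111001000010100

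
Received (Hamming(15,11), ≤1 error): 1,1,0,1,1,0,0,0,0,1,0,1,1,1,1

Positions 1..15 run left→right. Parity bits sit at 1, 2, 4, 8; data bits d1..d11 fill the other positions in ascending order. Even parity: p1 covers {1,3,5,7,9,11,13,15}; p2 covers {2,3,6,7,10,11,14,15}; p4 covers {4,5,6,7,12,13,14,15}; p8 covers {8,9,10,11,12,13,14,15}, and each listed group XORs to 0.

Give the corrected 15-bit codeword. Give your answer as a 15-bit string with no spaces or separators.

110110010101111

s1 (pos 1,3,5,7,9,11,13,15): 1⊕0⊕1⊕0⊕0⊕0⊕1⊕1 = 0
s2 (pos 2,3,6,7,10,11,14,15): 1⊕0⊕0⊕0⊕1⊕0⊕1⊕1 = 0
s4 (pos 4,5,6,7,12,13,14,15): 1⊕1⊕0⊕0⊕1⊕1⊕1⊕1 = 0
s8 (pos 8,9,10,11,12,13,14,15): 0⊕0⊕1⊕0⊕1⊕1⊕1⊕1 = 1
Syndrome s8…s1 = 1000 → error at position 8.
Flip position 8: 110110000101111 → 110110010101111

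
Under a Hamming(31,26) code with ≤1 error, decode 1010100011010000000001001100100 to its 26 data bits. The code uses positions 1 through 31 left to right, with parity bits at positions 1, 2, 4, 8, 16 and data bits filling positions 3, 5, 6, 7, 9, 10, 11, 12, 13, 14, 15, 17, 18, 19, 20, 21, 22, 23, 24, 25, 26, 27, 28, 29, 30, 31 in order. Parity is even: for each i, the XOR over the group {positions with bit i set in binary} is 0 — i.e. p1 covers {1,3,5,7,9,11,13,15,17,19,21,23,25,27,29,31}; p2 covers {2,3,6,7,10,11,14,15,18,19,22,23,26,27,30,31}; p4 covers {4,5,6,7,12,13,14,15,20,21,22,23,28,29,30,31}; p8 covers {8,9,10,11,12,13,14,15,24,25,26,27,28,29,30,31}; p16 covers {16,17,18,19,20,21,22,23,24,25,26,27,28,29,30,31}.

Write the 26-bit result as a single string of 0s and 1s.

s1 (pos 1,3,5,7,9,11,13,15,17,19,21,23,25,27,29,31): 1⊕1⊕1⊕0⊕1⊕0⊕0⊕0⊕0⊕0⊕0⊕0⊕1⊕0⊕1⊕0 = 0
s2 (pos 2,3,6,7,10,11,14,15,18,19,22,23,26,27,30,31): 0⊕1⊕0⊕0⊕1⊕0⊕0⊕0⊕0⊕0⊕1⊕0⊕1⊕0⊕0⊕0 = 0
s4 (pos 4,5,6,7,12,13,14,15,20,21,22,23,28,29,30,31): 0⊕1⊕0⊕0⊕1⊕0⊕0⊕0⊕0⊕0⊕1⊕0⊕0⊕1⊕0⊕0 = 0
s8 (pos 8,9,10,11,12,13,14,15,24,25,26,27,28,29,30,31): 0⊕1⊕1⊕0⊕1⊕0⊕0⊕0⊕0⊕1⊕1⊕0⊕0⊕1⊕0⊕0 = 0
s16 (pos 16,17,18,19,20,21,22,23,24,25,26,27,28,29,30,31): 0⊕0⊕0⊕0⊕0⊕0⊕1⊕0⊕0⊕1⊕1⊕0⊕0⊕1⊕0⊕0 = 0
Syndrome s16…s1 = 00000 → no error.
Read data bits from positions 3,5,6,7,9,10,11,12,13,14,15,17,18,19,20,21,22,23,24,25,26,27,28,29,30,31: 11001101000000001001100100

11001101000000001001100100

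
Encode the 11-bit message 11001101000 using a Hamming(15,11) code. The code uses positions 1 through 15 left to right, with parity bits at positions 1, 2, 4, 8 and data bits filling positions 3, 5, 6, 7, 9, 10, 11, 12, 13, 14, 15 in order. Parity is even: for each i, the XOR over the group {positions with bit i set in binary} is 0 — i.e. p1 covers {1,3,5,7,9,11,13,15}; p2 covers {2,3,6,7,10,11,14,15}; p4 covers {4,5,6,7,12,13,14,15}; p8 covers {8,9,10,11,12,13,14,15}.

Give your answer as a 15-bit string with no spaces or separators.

101010011101000

Place data at non-parity positions: p1 p2 1 p4 1 0 0 p8 1 1 0 1 0 0 0
p1 (pos 1,3,5,7,9,11,13,15): XOR of data positions = 1⊕1⊕0⊕1⊕0⊕0⊕0 = 1
p2 (pos 2,3,6,7,10,11,14,15): XOR of data positions = 1⊕0⊕0⊕1⊕0⊕0⊕0 = 0
p4 (pos 4,5,6,7,12,13,14,15): XOR of data positions = 1⊕0⊕0⊕1⊕0⊕0⊕0 = 0
p8 (pos 8,9,10,11,12,13,14,15): XOR of data positions = 1⊕1⊕0⊕1⊕0⊕0⊕0 = 1
Codeword: 101010011101000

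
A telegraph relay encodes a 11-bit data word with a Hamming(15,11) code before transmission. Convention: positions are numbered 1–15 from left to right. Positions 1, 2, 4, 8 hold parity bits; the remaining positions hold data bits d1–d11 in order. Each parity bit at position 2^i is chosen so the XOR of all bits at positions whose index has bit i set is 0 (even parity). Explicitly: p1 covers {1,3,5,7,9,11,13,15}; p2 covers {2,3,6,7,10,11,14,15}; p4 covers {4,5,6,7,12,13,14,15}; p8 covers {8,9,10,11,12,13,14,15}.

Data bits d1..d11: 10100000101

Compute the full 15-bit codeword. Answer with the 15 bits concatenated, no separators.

Place data at non-parity positions: p1 p2 1 p4 0 1 0 p8 0 0 0 0 1 0 1
p1 (pos 1,3,5,7,9,11,13,15): XOR of data positions = 1⊕0⊕0⊕0⊕0⊕1⊕1 = 1
p2 (pos 2,3,6,7,10,11,14,15): XOR of data positions = 1⊕1⊕0⊕0⊕0⊕0⊕1 = 1
p4 (pos 4,5,6,7,12,13,14,15): XOR of data positions = 0⊕1⊕0⊕0⊕1⊕0⊕1 = 1
p8 (pos 8,9,10,11,12,13,14,15): XOR of data positions = 0⊕0⊕0⊕0⊕1⊕0⊕1 = 0
Codeword: 111101000000101

111101000000101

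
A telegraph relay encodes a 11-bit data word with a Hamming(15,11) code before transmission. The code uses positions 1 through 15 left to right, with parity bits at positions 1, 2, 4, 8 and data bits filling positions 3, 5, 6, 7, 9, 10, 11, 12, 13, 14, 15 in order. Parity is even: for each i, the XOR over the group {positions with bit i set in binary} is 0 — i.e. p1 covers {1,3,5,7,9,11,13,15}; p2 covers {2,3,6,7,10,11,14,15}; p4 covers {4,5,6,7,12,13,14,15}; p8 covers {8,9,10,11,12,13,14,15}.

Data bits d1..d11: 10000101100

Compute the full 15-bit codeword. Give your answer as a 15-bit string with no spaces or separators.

Place data at non-parity positions: p1 p2 1 p4 0 0 0 p8 0 1 0 1 1 0 0
p1 (pos 1,3,5,7,9,11,13,15): XOR of data positions = 1⊕0⊕0⊕0⊕0⊕1⊕0 = 0
p2 (pos 2,3,6,7,10,11,14,15): XOR of data positions = 1⊕0⊕0⊕1⊕0⊕0⊕0 = 0
p4 (pos 4,5,6,7,12,13,14,15): XOR of data positions = 0⊕0⊕0⊕1⊕1⊕0⊕0 = 0
p8 (pos 8,9,10,11,12,13,14,15): XOR of data positions = 0⊕1⊕0⊕1⊕1⊕0⊕0 = 1
Codeword: 001000010101100

001000010101100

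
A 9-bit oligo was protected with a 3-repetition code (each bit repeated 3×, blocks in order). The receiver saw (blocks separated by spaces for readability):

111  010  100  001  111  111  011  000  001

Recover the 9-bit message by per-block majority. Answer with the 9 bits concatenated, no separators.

100011100

Block 1 (111): 3 ones → 1
Block 2 (010): 1 one → 0
Block 3 (100): 1 one → 0
Block 4 (001): 1 one → 0
Block 5 (111): 3 ones → 1
Block 6 (111): 3 ones → 1
Block 7 (011): 2 ones → 1
Block 8 (000): 0 ones → 0
Block 9 (001): 1 one → 0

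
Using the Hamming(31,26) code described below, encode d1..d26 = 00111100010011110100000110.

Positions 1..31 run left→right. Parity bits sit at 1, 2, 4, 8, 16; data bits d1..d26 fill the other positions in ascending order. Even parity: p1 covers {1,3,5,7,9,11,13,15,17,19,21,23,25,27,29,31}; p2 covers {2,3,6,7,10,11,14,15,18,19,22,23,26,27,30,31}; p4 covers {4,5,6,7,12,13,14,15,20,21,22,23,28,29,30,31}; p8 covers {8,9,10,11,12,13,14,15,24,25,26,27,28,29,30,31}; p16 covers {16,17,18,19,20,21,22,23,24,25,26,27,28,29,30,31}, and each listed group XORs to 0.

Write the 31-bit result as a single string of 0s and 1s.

Place data at non-parity positions: p1 p2 0 p4 0 1 1 p8 1 1 0 0 0 1 0 p16 0 1 1 1 1 0 1 0 0 0 0 0 1 1 0
p1 (pos 1,3,5,7,9,11,13,15,17,19,21,23,25,27,29,31): XOR of data positions = 0⊕0⊕1⊕1⊕0⊕0⊕0⊕0⊕1⊕1⊕1⊕0⊕0⊕1⊕0 = 0
p2 (pos 2,3,6,7,10,11,14,15,18,19,22,23,26,27,30,31): XOR of data positions = 0⊕1⊕1⊕1⊕0⊕1⊕0⊕1⊕1⊕0⊕1⊕0⊕0⊕1⊕0 = 0
p4 (pos 4,5,6,7,12,13,14,15,20,21,22,23,28,29,30,31): XOR of data positions = 0⊕1⊕1⊕0⊕0⊕1⊕0⊕1⊕1⊕0⊕1⊕0⊕1⊕1⊕0 = 0
p8 (pos 8,9,10,11,12,13,14,15,24,25,26,27,28,29,30,31): XOR of data positions = 1⊕1⊕0⊕0⊕0⊕1⊕0⊕0⊕0⊕0⊕0⊕0⊕1⊕1⊕0 = 1
p16 (pos 16,17,18,19,20,21,22,23,24,25,26,27,28,29,30,31): XOR of data positions = 0⊕1⊕1⊕1⊕1⊕0⊕1⊕0⊕0⊕0⊕0⊕0⊕1⊕1⊕0 = 1
Codeword: 0000011111000101011110100000110

0000011111000101011110100000110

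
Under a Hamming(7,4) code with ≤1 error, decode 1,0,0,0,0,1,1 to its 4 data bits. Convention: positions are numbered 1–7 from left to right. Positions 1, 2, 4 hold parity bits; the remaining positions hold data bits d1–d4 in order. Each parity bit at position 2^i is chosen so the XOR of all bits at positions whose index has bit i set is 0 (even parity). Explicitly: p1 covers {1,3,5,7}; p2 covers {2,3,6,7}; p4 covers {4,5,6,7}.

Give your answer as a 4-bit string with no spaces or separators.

s1 (pos 1,3,5,7): 1⊕0⊕0⊕1 = 0
s2 (pos 2,3,6,7): 0⊕0⊕1⊕1 = 0
s4 (pos 4,5,6,7): 0⊕0⊕1⊕1 = 0
Syndrome s4…s1 = 000 → no error.
Read data bits from positions 3,5,6,7: 0011

0011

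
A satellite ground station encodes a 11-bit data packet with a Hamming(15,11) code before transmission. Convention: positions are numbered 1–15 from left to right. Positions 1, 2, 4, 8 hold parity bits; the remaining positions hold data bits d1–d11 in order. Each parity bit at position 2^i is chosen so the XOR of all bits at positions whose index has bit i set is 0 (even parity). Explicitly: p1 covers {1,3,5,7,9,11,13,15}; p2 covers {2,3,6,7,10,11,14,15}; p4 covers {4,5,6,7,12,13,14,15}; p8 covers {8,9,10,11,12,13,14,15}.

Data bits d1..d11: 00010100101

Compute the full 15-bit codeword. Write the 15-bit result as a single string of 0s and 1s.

110100110100101

Place data at non-parity positions: p1 p2 0 p4 0 0 1 p8 0 1 0 0 1 0 1
p1 (pos 1,3,5,7,9,11,13,15): XOR of data positions = 0⊕0⊕1⊕0⊕0⊕1⊕1 = 1
p2 (pos 2,3,6,7,10,11,14,15): XOR of data positions = 0⊕0⊕1⊕1⊕0⊕0⊕1 = 1
p4 (pos 4,5,6,7,12,13,14,15): XOR of data positions = 0⊕0⊕1⊕0⊕1⊕0⊕1 = 1
p8 (pos 8,9,10,11,12,13,14,15): XOR of data positions = 0⊕1⊕0⊕0⊕1⊕0⊕1 = 1
Codeword: 110100110100101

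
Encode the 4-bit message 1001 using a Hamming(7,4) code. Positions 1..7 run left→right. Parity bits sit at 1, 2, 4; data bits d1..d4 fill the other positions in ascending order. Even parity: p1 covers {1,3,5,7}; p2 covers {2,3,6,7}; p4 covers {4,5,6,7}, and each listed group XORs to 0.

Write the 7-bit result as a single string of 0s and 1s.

Place data at non-parity positions: p1 p2 1 p4 0 0 1
p1 (pos 1,3,5,7): XOR of data positions = 1⊕0⊕1 = 0
p2 (pos 2,3,6,7): XOR of data positions = 1⊕0⊕1 = 0
p4 (pos 4,5,6,7): XOR of data positions = 0⊕0⊕1 = 1
Codeword: 0011001

0011001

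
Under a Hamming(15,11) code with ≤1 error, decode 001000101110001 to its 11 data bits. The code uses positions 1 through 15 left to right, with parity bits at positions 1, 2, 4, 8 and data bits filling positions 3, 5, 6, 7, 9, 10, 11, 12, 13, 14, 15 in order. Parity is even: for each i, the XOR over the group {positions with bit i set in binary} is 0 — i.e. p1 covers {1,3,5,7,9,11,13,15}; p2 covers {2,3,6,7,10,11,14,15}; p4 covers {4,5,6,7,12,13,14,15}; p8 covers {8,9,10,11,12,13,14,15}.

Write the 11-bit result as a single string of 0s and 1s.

00011110001

s1 (pos 1,3,5,7,9,11,13,15): 0⊕1⊕0⊕1⊕1⊕1⊕0⊕1 = 1
s2 (pos 2,3,6,7,10,11,14,15): 0⊕1⊕0⊕1⊕1⊕1⊕0⊕1 = 1
s4 (pos 4,5,6,7,12,13,14,15): 0⊕0⊕0⊕1⊕0⊕0⊕0⊕1 = 0
s8 (pos 8,9,10,11,12,13,14,15): 0⊕1⊕1⊕1⊕0⊕0⊕0⊕1 = 0
Syndrome s8…s1 = 0011 → error at position 3.
Flip position 3: 001000101110001 → 000000101110001
Read data bits from positions 3,5,6,7,9,10,11,12,13,14,15: 00011110001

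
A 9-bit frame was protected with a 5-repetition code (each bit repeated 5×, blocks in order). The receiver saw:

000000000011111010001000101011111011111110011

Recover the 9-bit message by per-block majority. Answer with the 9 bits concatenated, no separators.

001001111

Block 1 (00000): 0 ones → 0
Block 2 (00000): 0 ones → 0
Block 3 (11111): 5 ones → 1
Block 4 (01000): 1 one → 0
Block 5 (10001): 2 ones → 0
Block 6 (01011): 3 ones → 1
Block 7 (11101): 4 ones → 1
Block 8 (11111): 5 ones → 1
Block 9 (10011): 3 ones → 1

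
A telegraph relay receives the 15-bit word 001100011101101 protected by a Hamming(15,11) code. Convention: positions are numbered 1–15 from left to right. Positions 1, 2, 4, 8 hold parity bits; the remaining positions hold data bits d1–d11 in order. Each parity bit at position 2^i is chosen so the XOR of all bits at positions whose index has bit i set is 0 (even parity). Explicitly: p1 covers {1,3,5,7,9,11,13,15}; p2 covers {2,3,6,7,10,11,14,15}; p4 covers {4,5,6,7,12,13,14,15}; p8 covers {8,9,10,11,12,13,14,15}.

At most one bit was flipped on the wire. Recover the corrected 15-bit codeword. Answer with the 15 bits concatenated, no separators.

s1 (pos 1,3,5,7,9,11,13,15): 0⊕1⊕0⊕0⊕1⊕0⊕1⊕1 = 0
s2 (pos 2,3,6,7,10,11,14,15): 0⊕1⊕0⊕0⊕1⊕0⊕0⊕1 = 1
s4 (pos 4,5,6,7,12,13,14,15): 1⊕0⊕0⊕0⊕1⊕1⊕0⊕1 = 0
s8 (pos 8,9,10,11,12,13,14,15): 1⊕1⊕1⊕0⊕1⊕1⊕0⊕1 = 0
Syndrome s8…s1 = 0010 → error at position 2.
Flip position 2: 001100011101101 → 011100011101101

011100011101101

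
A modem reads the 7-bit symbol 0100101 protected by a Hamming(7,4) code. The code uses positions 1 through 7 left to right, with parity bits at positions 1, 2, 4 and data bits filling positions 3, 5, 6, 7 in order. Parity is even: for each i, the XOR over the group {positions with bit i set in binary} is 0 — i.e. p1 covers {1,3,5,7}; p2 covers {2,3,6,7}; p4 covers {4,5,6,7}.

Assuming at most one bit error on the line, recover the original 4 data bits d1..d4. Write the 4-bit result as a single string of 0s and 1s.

0101

s1 (pos 1,3,5,7): 0⊕0⊕1⊕1 = 0
s2 (pos 2,3,6,7): 1⊕0⊕0⊕1 = 0
s4 (pos 4,5,6,7): 0⊕1⊕0⊕1 = 0
Syndrome s4…s1 = 000 → no error.
Read data bits from positions 3,5,6,7: 0101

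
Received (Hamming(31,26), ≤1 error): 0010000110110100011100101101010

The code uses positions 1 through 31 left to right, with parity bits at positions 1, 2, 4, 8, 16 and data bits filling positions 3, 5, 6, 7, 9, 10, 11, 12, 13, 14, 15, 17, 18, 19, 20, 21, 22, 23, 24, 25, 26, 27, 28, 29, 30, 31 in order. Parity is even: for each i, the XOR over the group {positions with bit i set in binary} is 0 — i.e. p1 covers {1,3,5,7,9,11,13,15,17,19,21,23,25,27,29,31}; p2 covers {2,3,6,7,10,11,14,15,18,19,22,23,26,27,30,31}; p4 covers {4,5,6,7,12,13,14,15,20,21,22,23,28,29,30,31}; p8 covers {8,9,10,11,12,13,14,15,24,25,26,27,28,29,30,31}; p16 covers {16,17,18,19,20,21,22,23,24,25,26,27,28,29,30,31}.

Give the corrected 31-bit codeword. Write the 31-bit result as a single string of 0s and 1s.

s1 (pos 1,3,5,7,9,11,13,15,17,19,21,23,25,27,29,31): 0⊕1⊕0⊕0⊕1⊕1⊕0⊕0⊕0⊕1⊕0⊕1⊕1⊕0⊕0⊕0 = 0
s2 (pos 2,3,6,7,10,11,14,15,18,19,22,23,26,27,30,31): 0⊕1⊕0⊕0⊕0⊕1⊕1⊕0⊕1⊕1⊕0⊕1⊕1⊕0⊕1⊕0 = 0
s4 (pos 4,5,6,7,12,13,14,15,20,21,22,23,28,29,30,31): 0⊕0⊕0⊕0⊕1⊕0⊕1⊕0⊕1⊕0⊕0⊕1⊕1⊕0⊕1⊕0 = 0
s8 (pos 8,9,10,11,12,13,14,15,24,25,26,27,28,29,30,31): 1⊕1⊕0⊕1⊕1⊕0⊕1⊕0⊕0⊕1⊕1⊕0⊕1⊕0⊕1⊕0 = 1
s16 (pos 16,17,18,19,20,21,22,23,24,25,26,27,28,29,30,31): 0⊕0⊕1⊕1⊕1⊕0⊕0⊕1⊕0⊕1⊕1⊕0⊕1⊕0⊕1⊕0 = 0
Syndrome s16…s1 = 01000 → error at position 8.
Flip position 8: 0010000110110100011100101101010 → 0010000010110100011100101101010

0010000010110100011100101101010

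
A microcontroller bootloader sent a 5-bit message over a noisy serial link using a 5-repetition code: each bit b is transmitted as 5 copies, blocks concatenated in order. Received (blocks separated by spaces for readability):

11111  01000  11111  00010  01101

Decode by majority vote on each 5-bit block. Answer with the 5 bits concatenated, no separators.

10101

Block 1 (11111): 5 ones → 1
Block 2 (01000): 1 one → 0
Block 3 (11111): 5 ones → 1
Block 4 (00010): 1 one → 0
Block 5 (01101): 3 ones → 1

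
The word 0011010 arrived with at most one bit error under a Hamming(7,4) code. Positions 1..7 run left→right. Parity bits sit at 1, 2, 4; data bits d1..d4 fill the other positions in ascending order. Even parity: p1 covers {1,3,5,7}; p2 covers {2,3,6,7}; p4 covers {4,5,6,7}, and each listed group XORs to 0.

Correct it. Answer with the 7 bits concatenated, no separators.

1011010

s1 (pos 1,3,5,7): 0⊕1⊕0⊕0 = 1
s2 (pos 2,3,6,7): 0⊕1⊕1⊕0 = 0
s4 (pos 4,5,6,7): 1⊕0⊕1⊕0 = 0
Syndrome s4…s1 = 001 → error at position 1.
Flip position 1: 0011010 → 1011010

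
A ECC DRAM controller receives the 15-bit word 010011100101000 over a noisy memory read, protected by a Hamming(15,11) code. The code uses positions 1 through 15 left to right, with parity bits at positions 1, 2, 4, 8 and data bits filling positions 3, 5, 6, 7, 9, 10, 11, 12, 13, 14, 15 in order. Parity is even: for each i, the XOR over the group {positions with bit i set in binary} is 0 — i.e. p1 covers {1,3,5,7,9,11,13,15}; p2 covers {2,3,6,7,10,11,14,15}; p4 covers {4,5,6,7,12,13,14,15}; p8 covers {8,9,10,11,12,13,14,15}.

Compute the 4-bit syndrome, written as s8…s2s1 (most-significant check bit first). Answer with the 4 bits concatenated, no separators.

0000

s1 (pos 1,3,5,7,9,11,13,15): 0⊕0⊕1⊕1⊕0⊕0⊕0⊕0 = 0
s2 (pos 2,3,6,7,10,11,14,15): 1⊕0⊕1⊕1⊕1⊕0⊕0⊕0 = 0
s4 (pos 4,5,6,7,12,13,14,15): 0⊕1⊕1⊕1⊕1⊕0⊕0⊕0 = 0
s8 (pos 8,9,10,11,12,13,14,15): 0⊕0⊕1⊕0⊕1⊕0⊕0⊕0 = 0
Syndrome s8…s1 = 0000 → no error.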